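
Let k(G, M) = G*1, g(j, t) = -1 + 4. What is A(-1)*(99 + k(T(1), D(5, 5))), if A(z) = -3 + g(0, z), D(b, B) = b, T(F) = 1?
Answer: 0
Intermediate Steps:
g(j, t) = 3
k(G, M) = G
A(z) = 0 (A(z) = -3 + 3 = 0)
A(-1)*(99 + k(T(1), D(5, 5))) = 0*(99 + 1) = 0*100 = 0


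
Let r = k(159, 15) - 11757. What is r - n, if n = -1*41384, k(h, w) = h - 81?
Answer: 29705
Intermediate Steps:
k(h, w) = -81 + h
r = -11679 (r = (-81 + 159) - 11757 = 78 - 11757 = -11679)
n = -41384
r - n = -11679 - 1*(-41384) = -11679 + 41384 = 29705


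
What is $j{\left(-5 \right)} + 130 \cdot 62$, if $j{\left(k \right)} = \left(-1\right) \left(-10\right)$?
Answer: $8070$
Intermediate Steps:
$j{\left(k \right)} = 10$
$j{\left(-5 \right)} + 130 \cdot 62 = 10 + 130 \cdot 62 = 10 + 8060 = 8070$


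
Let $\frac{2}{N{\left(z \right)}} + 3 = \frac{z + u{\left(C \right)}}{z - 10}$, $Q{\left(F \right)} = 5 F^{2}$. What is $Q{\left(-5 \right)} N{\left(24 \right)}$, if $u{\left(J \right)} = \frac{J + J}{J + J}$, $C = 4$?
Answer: $- \frac{3500}{17} \approx -205.88$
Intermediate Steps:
$u{\left(J \right)} = 1$ ($u{\left(J \right)} = \frac{2 J}{2 J} = 2 J \frac{1}{2 J} = 1$)
$N{\left(z \right)} = \frac{2}{-3 + \frac{1 + z}{-10 + z}}$ ($N{\left(z \right)} = \frac{2}{-3 + \frac{z + 1}{z - 10}} = \frac{2}{-3 + \frac{1 + z}{-10 + z}}$)
$Q{\left(-5 \right)} N{\left(24 \right)} = 5 \left(-5\right)^{2} \frac{2 \left(-10 + 24\right)}{31 - 48} = 5 \cdot 25 \cdot 2 \frac{1}{31 - 48} \cdot 14 = 125 \cdot 2 \frac{1}{-17} \cdot 14 = 125 \cdot 2 \left(- \frac{1}{17}\right) 14 = 125 \left(- \frac{28}{17}\right) = - \frac{3500}{17}$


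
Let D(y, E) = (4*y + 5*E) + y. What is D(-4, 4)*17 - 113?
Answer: -113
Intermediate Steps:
D(y, E) = 5*E + 5*y
D(-4, 4)*17 - 113 = (5*4 + 5*(-4))*17 - 113 = (20 - 20)*17 - 113 = 0*17 - 113 = 0 - 113 = -113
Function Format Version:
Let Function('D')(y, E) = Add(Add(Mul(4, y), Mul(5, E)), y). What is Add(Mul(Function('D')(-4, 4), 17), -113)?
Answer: -113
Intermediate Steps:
Function('D')(y, E) = Add(Mul(5, E), Mul(5, y))
Add(Mul(Function('D')(-4, 4), 17), -113) = Add(Mul(Add(Mul(5, 4), Mul(5, -4)), 17), -113) = Add(Mul(Add(20, -20), 17), -113) = Add(Mul(0, 17), -113) = Add(0, -113) = -113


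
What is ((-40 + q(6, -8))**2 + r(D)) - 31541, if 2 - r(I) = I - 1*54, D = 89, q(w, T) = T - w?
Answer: -28658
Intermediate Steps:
r(I) = 56 - I (r(I) = 2 - (I - 1*54) = 2 - (I - 54) = 2 - (-54 + I) = 2 + (54 - I) = 56 - I)
((-40 + q(6, -8))**2 + r(D)) - 31541 = ((-40 + (-8 - 1*6))**2 + (56 - 1*89)) - 31541 = ((-40 + (-8 - 6))**2 + (56 - 89)) - 31541 = ((-40 - 14)**2 - 33) - 31541 = ((-54)**2 - 33) - 31541 = (2916 - 33) - 31541 = 2883 - 31541 = -28658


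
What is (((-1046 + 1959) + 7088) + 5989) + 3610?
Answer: 17600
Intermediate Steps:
(((-1046 + 1959) + 7088) + 5989) + 3610 = ((913 + 7088) + 5989) + 3610 = (8001 + 5989) + 3610 = 13990 + 3610 = 17600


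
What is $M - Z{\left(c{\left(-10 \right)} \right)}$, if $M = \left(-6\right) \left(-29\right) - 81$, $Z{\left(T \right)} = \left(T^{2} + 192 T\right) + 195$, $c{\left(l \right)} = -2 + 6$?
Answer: $-886$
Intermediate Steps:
$c{\left(l \right)} = 4$
$Z{\left(T \right)} = 195 + T^{2} + 192 T$
$M = 93$ ($M = 174 - 81 = 93$)
$M - Z{\left(c{\left(-10 \right)} \right)} = 93 - \left(195 + 4^{2} + 192 \cdot 4\right) = 93 - \left(195 + 16 + 768\right) = 93 - 979 = -886$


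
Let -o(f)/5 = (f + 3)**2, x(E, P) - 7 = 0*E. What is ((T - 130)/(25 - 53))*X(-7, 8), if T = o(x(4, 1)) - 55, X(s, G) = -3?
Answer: -2055/28 ≈ -73.393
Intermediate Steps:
x(E, P) = 7 (x(E, P) = 7 + 0*E = 7 + 0 = 7)
o(f) = -5*(3 + f)**2 (o(f) = -5*(f + 3)**2 = -5*(3 + f)**2)
T = -555 (T = -5*(3 + 7)**2 - 55 = -5*10**2 - 55 = -5*100 - 55 = -500 - 55 = -555)
((T - 130)/(25 - 53))*X(-7, 8) = ((-555 - 130)/(25 - 53))*(-3) = -685/(-28)*(-3) = -685*(-1/28)*(-3) = (685/28)*(-3) = -2055/28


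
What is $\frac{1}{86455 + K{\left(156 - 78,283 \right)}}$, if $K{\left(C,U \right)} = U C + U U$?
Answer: $\frac{1}{188618} \approx 5.3017 \cdot 10^{-6}$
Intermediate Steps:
$K{\left(C,U \right)} = U^{2} + C U$ ($K{\left(C,U \right)} = C U + U^{2} = U^{2} + C U$)
$\frac{1}{86455 + K{\left(156 - 78,283 \right)}} = \frac{1}{86455 + 283 \left(\left(156 - 78\right) + 283\right)} = \frac{1}{86455 + 283 \left(78 + 283\right)} = \frac{1}{86455 + 283 \cdot 361} = \frac{1}{86455 + 102163} = \frac{1}{188618}$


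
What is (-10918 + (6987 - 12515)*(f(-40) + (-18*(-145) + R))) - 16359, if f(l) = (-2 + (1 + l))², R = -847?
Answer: -19065709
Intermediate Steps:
f(l) = (-1 + l)²
(-10918 + (6987 - 12515)*(f(-40) + (-18*(-145) + R))) - 16359 = (-10918 + (6987 - 12515)*((-1 - 40)² + (-18*(-145) - 847))) - 16359 = (-10918 - 5528*((-41)² + (2610 - 847))) - 16359 = (-10918 - 5528*(1681 + 1763)) - 16359 = (-10918 - 5528*3444) - 16359 = (-10918 - 19038432) - 16359 = -19049350 - 16359 = -19065709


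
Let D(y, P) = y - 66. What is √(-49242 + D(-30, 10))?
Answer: 3*I*√5482 ≈ 222.12*I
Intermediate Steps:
D(y, P) = -66 + y
√(-49242 + D(-30, 10)) = √(-49242 + (-66 - 30)) = √(-49242 - 96) = √(-49338) = 3*I*√5482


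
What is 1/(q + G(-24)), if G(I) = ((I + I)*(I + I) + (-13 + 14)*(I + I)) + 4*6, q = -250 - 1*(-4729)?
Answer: 1/6759 ≈ 0.00014795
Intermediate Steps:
q = 4479 (q = -250 + 4729 = 4479)
G(I) = 24 + 2*I + 4*I² (G(I) = ((2*I)*(2*I) + 1*(2*I)) + 24 = (4*I² + 2*I) + 24 = (2*I + 4*I²) + 24 = 24 + 2*I + 4*I²)
1/(q + G(-24)) = 1/(4479 + (24 + 2*(-24) + 4*(-24)²)) = 1/(4479 + (24 - 48 + 4*576)) = 1/(4479 + (24 - 48 + 2304)) = 1/(4479 + 2280) = 1/6759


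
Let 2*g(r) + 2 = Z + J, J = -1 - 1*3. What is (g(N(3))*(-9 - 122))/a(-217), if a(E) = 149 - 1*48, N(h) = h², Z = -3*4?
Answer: 1179/101 ≈ 11.673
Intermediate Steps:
J = -4 (J = -1 - 3 = -4)
Z = -12
a(E) = 101 (a(E) = 149 - 48 = 101)
g(r) = -9 (g(r) = -1 + (-12 - 4)/2 = -1 + (½)*(-16) = -1 - 8 = -9)
(g(N(3))*(-9 - 122))/a(-217) = -9*(-9 - 122)/101 = -9*(-131)*(1/101) = 1179*(1/101) = 1179/101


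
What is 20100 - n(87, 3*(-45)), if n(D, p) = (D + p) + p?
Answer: 20283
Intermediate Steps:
n(D, p) = D + 2*p
20100 - n(87, 3*(-45)) = 20100 - (87 + 2*(3*(-45))) = 20100 - (87 + 2*(-135)) = 20100 - (87 - 270) = 20100 - 1*(-183) = 20100 + 183 = 20283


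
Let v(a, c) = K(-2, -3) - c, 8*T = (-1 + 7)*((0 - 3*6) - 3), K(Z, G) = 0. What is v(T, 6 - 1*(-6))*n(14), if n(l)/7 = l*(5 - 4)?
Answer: -1176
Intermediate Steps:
n(l) = 7*l (n(l) = 7*(l*(5 - 4)) = 7*(l*1) = 7*l)
T = -63/4 (T = ((-1 + 7)*((0 - 3*6) - 3))/8 = (6*((0 - 18) - 3))/8 = (6*(-18 - 3))/8 = (6*(-21))/8 = (1/8)*(-126) = -63/4 ≈ -15.750)
v(a, c) = -c (v(a, c) = 0 - c = -c)
v(T, 6 - 1*(-6))*n(14) = (-(6 - 1*(-6)))*(7*14) = -(6 + 6)*98 = -1*12*98 = -12*98 = -1176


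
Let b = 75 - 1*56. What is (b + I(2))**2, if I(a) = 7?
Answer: 676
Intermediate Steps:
b = 19 (b = 75 - 56 = 19)
(b + I(2))**2 = (19 + 7)**2 = 26**2 = 676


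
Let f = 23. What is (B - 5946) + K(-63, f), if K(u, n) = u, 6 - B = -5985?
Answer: -18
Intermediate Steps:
B = 5991 (B = 6 - 1*(-5985) = 6 + 5985 = 5991)
(B - 5946) + K(-63, f) = (5991 - 5946) - 63 = 45 - 63 = -18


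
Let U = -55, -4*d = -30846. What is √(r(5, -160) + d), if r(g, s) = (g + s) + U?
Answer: 3*√3334/2 ≈ 86.611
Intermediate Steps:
d = 15423/2 (d = -¼*(-30846) = 15423/2 ≈ 7711.5)
r(g, s) = -55 + g + s (r(g, s) = (g + s) - 55 = -55 + g + s)
√(r(5, -160) + d) = √((-55 + 5 - 160) + 15423/2) = √(-210 + 15423/2) = √(15003/2) = 3*√3334/2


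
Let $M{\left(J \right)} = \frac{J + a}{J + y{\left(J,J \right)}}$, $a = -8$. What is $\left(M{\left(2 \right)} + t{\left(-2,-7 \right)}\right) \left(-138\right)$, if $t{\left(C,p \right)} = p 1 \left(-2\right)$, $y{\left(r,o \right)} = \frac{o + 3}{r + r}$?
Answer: $- \frac{21804}{13} \approx -1677.2$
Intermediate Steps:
$y{\left(r,o \right)} = \frac{3 + o}{2 r}$
$M{\left(J \right)} = \frac{-8 + J}{J + \frac{3 + J}{2 J}}$ ($M{\left(J \right)} = \frac{J - 8}{J + \frac{3 + J}{2 J}} = \frac{-8 + J}{J + \frac{3 + J}{2 J}}$)
$t{\left(C,p \right)} = - 2 p$ ($t{\left(C,p \right)} = p \left(-2\right) = - 2 p$)
$\left(M{\left(2 \right)} + t{\left(-2,-7 \right)}\right) \left(-138\right) = \left(2 \cdot 2 \frac{1}{3 + 2 + 2 \cdot 2^{2}} \left(-8 + 2\right) - -14\right) \left(-138\right) = \left(2 \cdot 2 \frac{1}{3 + 2 + 2 \cdot 4} \left(-6\right) + 14\right) \left(-138\right) = \left(2 \cdot 2 \frac{1}{3 + 2 + 8} \left(-6\right) + 14\right) \left(-138\right) = \left(2 \cdot 2 \cdot \frac{1}{13} \left(-6\right) + 14\right) \left(-138\right) = \left(- \frac{24}{13} + 14\right) \left(-138\right) = \frac{158}{13} \left(-138\right) = - \frac{21804}{13}$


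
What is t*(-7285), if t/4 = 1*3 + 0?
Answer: -87420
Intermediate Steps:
t = 12 (t = 4*(1*3 + 0) = 4*(3 + 0) = 4*3 = 12)
t*(-7285) = 12*(-7285) = -87420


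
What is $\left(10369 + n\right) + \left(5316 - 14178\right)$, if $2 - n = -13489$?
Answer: $14998$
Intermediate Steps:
$n = 13491$ ($n = 2 - -13489 = 2 + 13489 = 13491$)
$\left(10369 + n\right) + \left(5316 - 14178\right) = \left(10369 + 13491\right) + \left(5316 - 14178\right) = 23860 - 8862 = 14998$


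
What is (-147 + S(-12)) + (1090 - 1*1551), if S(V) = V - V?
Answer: -608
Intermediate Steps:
S(V) = 0
(-147 + S(-12)) + (1090 - 1*1551) = (-147 + 0) + (1090 - 1*1551) = -147 + (1090 - 1551) = -147 - 461 = -608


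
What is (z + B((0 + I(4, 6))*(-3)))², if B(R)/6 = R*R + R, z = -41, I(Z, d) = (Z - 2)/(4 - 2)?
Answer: 25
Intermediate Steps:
I(Z, d) = -1 + Z/2 (I(Z, d) = (-2 + Z)/2 = (-2 + Z)*(½) = -1 + Z/2)
B(R) = 6*R + 6*R² (B(R) = 6*(R*R + R) = 6*(R² + R) = 6*(R + R²) = 6*R + 6*R²)
(z + B((0 + I(4, 6))*(-3)))² = (-41 + 6*((0 + (-1 + (½)*4))*(-3))*(1 + (0 + (-1 + (½)*4))*(-3)))² = (-41 + 6*((0 + (-1 + 2))*(-3))*(1 + (0 + (-1 + 2))*(-3)))² = (-41 + 6*((0 + 1)*(-3))*(1 + (0 + 1)*(-3)))² = (-41 + 6*(1*(-3))*(1 + 1*(-3)))² = (-41 + 6*(-3)*(1 - 3))² = (-41 + 6*(-3)*(-2))² = (-41 + 36)² = (-5)² = 25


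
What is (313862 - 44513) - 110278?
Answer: 159071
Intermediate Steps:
(313862 - 44513) - 110278 = 269349 - 110278 = 159071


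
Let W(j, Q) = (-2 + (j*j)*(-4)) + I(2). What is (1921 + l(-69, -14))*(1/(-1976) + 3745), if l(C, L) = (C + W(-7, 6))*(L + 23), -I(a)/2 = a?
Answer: -1916630821/988 ≈ -1.9399e+6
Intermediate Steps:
I(a) = -2*a
W(j, Q) = -6 - 4*j² (W(j, Q) = (-2 + (j*j)*(-4)) - 2*2 = (-2 + j²*(-4)) - 4 = (-2 - 4*j²) - 4 = -6 - 4*j²)
l(C, L) = (-202 + C)*(23 + L) (l(C, L) = (C + (-6 - 4*(-7)²))*(L + 23) = (C + (-6 - 4*49))*(23 + L) = (C + (-6 - 196))*(23 + L) = (C - 202)*(23 + L) = (-202 + C)*(23 + L))
(1921 + l(-69, -14))*(1/(-1976) + 3745) = (1921 + (-4646 - 202*(-14) + 23*(-69) - 69*(-14)))*(1/(-1976) + 3745) = (1921 + (-4646 + 2828 - 1587 + 966))*(-1/1976 + 3745) = (1921 - 2439)*(7400119/1976) = -518*7400119/1976 = -1916630821/988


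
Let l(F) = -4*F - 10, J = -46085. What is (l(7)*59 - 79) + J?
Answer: -48406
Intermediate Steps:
l(F) = -10 - 4*F
(l(7)*59 - 79) + J = ((-10 - 4*7)*59 - 79) - 46085 = ((-10 - 28)*59 - 79) - 46085 = (-38*59 - 79) - 46085 = (-2242 - 79) - 46085 = -2321 - 46085 = -48406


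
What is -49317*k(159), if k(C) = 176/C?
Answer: -2893264/53 ≈ -54590.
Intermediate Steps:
-49317*k(159) = -49317*176/159 = -2893264/53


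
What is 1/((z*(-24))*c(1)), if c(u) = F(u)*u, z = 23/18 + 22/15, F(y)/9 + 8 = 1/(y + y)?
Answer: 1/4446 ≈ 0.00022492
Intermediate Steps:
F(y) = -72 + 9/(2*y) (F(y) = -72 + 9/(y + y) = -72 + 9/((2*y)) = -72 + 9*(1/(2*y)) = -72 + 9/(2*y))
z = 247/90 (z = 23*(1/18) + 22*(1/15) = 23/18 + 22/15 = 247/90 ≈ 2.7444)
c(u) = u*(-72 + 9/(2*u)) (c(u) = (-72 + 9/(2*u))*u = u*(-72 + 9/(2*u)))
1/((z*(-24))*c(1)) = 1/(((247/90)*(-24))*(9/2 - 72*1)) = 1/(-988*(9/2 - 72)/15) = 1/(-988/15*(-135/2)) = 1/4446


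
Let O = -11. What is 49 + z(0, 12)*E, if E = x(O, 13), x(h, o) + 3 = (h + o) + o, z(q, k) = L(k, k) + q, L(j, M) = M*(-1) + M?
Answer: 49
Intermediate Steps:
L(j, M) = 0 (L(j, M) = -M + M = 0)
z(q, k) = q (z(q, k) = 0 + q = q)
x(h, o) = -3 + h + 2*o (x(h, o) = -3 + ((h + o) + o) = -3 + (h + 2*o) = -3 + h + 2*o)
E = 12 (E = -3 - 11 + 2*13 = -3 - 11 + 26 = 12)
49 + z(0, 12)*E = 49 + 0*12 = 49 + 0 = 49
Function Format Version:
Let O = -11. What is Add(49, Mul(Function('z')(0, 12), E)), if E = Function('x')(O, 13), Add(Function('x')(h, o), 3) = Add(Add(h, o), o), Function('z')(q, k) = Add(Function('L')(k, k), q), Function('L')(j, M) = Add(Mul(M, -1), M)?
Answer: 49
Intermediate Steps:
Function('L')(j, M) = 0 (Function('L')(j, M) = Add(Mul(-1, M), M) = 0)
Function('z')(q, k) = q (Function('z')(q, k) = Add(0, q) = q)
Function('x')(h, o) = Add(-3, h, Mul(2, o)) (Function('x')(h, o) = Add(-3, Add(Add(h, o), o)) = Add(-3, Add(h, Mul(2, o))) = Add(-3, h, Mul(2, o)))
E = 12 (E = Add(-3, -11, Mul(2, 13)) = Add(-3, -11, 26) = 12)
Add(49, Mul(Function('z')(0, 12), E)) = Add(49, Mul(0, 12)) = Add(49, 0) = 49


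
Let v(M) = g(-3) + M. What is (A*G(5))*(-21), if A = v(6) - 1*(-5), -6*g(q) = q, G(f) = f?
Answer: -2415/2 ≈ -1207.5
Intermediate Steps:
g(q) = -q/6
v(M) = 1/2 + M (v(M) = -1/6*(-3) + M = 1/2 + M)
A = 23/2 (A = (1/2 + 6) - 1*(-5) = 13/2 + 5 = 23/2 ≈ 11.500)
(A*G(5))*(-21) = ((23/2)*5)*(-21) = (115/2)*(-21) = -2415/2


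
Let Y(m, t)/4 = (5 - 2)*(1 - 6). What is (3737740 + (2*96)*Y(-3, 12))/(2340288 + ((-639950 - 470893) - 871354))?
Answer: 3726220/358091 ≈ 10.406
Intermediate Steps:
Y(m, t) = -60 (Y(m, t) = 4*((5 - 2)*(1 - 6)) = 4*(3*(-5)) = 4*(-15) = -60)
(3737740 + (2*96)*Y(-3, 12))/(2340288 + ((-639950 - 470893) - 871354)) = (3737740 + (2*96)*(-60))/(2340288 + ((-639950 - 470893) - 871354)) = (3737740 + 192*(-60))/(2340288 + (-1110843 - 871354)) = (3737740 - 11520)/(2340288 - 1982197) = 3726220/358091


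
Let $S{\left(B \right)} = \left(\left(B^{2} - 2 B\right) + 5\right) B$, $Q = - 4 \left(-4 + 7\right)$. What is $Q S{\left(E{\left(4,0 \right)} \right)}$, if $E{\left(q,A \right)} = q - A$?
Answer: $-624$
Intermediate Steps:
$Q = -12$ ($Q = \left(-4\right) 3 = -12$)
$S{\left(B \right)} = B \left(5 + B^{2} - 2 B\right)$ ($S{\left(B \right)} = \left(5 + B^{2} - 2 B\right) B = B \left(5 + B^{2} - 2 B\right)$)
$Q S{\left(E{\left(4,0 \right)} \right)} = - 12 \left(4 - 0\right) \left(5 + \left(4 - 0\right)^{2} - 2 \left(4 - 0\right)\right) = - 12 \left(4 + 0\right) \left(5 + \left(4 + 0\right)^{2} - 2 \left(4 + 0\right)\right) = - 12 \cdot 4 \left(5 + 4^{2} - 8\right) = - 12 \cdot 4 \left(5 + 16 - 8\right) = - 12 \cdot 4 \cdot 13 = \left(-12\right) 52 = -624$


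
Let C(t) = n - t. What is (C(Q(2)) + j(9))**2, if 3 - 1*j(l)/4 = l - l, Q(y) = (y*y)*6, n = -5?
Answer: 289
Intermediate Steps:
Q(y) = 6*y**2 (Q(y) = y**2*6 = 6*y**2)
C(t) = -5 - t
j(l) = 12 (j(l) = 12 - 4*(l - l) = 12 - 4*0 = 12 + 0 = 12)
(C(Q(2)) + j(9))**2 = ((-5 - 6*2**2) + 12)**2 = ((-5 - 6*4) + 12)**2 = ((-5 - 1*24) + 12)**2 = ((-5 - 24) + 12)**2 = (-29 + 12)**2 = (-17)**2 = 289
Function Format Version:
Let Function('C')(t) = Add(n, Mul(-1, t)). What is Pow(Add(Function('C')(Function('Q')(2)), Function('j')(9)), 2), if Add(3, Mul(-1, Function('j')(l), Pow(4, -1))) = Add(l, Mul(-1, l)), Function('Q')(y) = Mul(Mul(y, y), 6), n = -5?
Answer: 289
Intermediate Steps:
Function('Q')(y) = Mul(6, Pow(y, 2)) (Function('Q')(y) = Mul(Pow(y, 2), 6) = Mul(6, Pow(y, 2)))
Function('C')(t) = Add(-5, Mul(-1, t))
Function('j')(l) = 12 (Function('j')(l) = Add(12, Mul(-4, Add(l, Mul(-1, l)))) = Add(12, Mul(-4, 0)) = Add(12, 0) = 12)
Pow(Add(Function('C')(Function('Q')(2)), Function('j')(9)), 2) = Pow(Add(Add(-5, Mul(-1, Mul(6, Pow(2, 2)))), 12), 2) = Pow(Add(Add(-5, Mul(-1, Mul(6, 4))), 12), 2) = Pow(Add(Add(-5, Mul(-1, 24)), 12), 2) = Pow(Add(Add(-5, -24), 12), 2) = Pow(Add(-29, 12), 2) = Pow(-17, 2) = 289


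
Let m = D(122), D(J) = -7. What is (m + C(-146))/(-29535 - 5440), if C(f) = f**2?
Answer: -21309/34975 ≈ -0.60926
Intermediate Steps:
m = -7
(m + C(-146))/(-29535 - 5440) = (-7 + (-146)**2)/(-29535 - 5440) = (-7 + 21316)/(-34975) = 21309*(-1/34975) = -21309/34975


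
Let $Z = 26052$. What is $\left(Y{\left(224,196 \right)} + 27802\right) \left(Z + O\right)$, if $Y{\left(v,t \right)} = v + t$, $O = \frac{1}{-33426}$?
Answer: $\frac{12288058484761}{16713} \approx 7.3524 \cdot 10^{8}$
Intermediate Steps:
$O = - \frac{1}{33426} \approx -2.9917 \cdot 10^{-5}$
$Y{\left(v,t \right)} = t + v$
$\left(Y{\left(224,196 \right)} + 27802\right) \left(Z + O\right) = \left(\left(196 + 224\right) + 27802\right) \left(26052 - \frac{1}{33426}\right) = \left(420 + 27802\right) \frac{870814151}{33426} = 28222 \cdot \frac{870814151}{33426} = \frac{12288058484761}{16713}$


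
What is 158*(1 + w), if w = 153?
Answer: 24332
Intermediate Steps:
158*(1 + w) = 158*(1 + 153) = 158*154 = 24332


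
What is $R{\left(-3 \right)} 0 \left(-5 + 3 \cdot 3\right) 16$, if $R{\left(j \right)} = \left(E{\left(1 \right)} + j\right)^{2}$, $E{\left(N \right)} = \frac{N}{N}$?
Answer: $0$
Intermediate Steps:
$E{\left(N \right)} = 1$
$R{\left(j \right)} = \left(1 + j\right)^{2}$
$R{\left(-3 \right)} 0 \left(-5 + 3 \cdot 3\right) 16 = \left(1 - 3\right)^{2} \cdot 0 \left(-5 + 3 \cdot 3\right) 16 = \left(-2\right)^{2} \cdot 0 \left(-5 + 9\right) 16 = 4 \cdot 0 \cdot 4 \cdot 16 = 4 \cdot 0 \cdot 16 = 0 \cdot 16 = 0$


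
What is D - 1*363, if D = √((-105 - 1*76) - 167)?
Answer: -363 + 2*I*√87 ≈ -363.0 + 18.655*I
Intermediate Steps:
D = 2*I*√87 (D = √((-105 - 76) - 167) = √(-181 - 167) = √(-348) = 2*I*√87 ≈ 18.655*I)
D - 1*363 = 2*I*√87 - 1*363 = 2*I*√87 - 363 = -363 + 2*I*√87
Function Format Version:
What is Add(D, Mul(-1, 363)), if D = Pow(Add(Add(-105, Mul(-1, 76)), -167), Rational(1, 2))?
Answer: Add(-363, Mul(2, I, Pow(87, Rational(1, 2)))) ≈ Add(-363.00, Mul(18.655, I))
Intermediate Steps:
D = Mul(2, I, Pow(87, Rational(1, 2))) (D = Pow(Add(Add(-105, -76), -167), Rational(1, 2)) = Pow(Add(-181, -167), Rational(1, 2)) = Pow(-348, Rational(1, 2)) = Mul(2, I, Pow(87, Rational(1, 2))) ≈ Mul(18.655, I))
Add(D, Mul(-1, 363)) = Add(Mul(2, I, Pow(87, Rational(1, 2))), Mul(-1, 363)) = Add(Mul(2, I, Pow(87, Rational(1, 2))), -363) = Add(-363, Mul(2, I, Pow(87, Rational(1, 2))))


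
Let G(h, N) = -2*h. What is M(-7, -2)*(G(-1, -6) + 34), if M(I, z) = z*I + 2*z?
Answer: 360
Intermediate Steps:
M(I, z) = 2*z + I*z (M(I, z) = I*z + 2*z = 2*z + I*z)
M(-7, -2)*(G(-1, -6) + 34) = (-2*(2 - 7))*(-2*(-1) + 34) = (-2*(-5))*(2 + 34) = 10*36 = 360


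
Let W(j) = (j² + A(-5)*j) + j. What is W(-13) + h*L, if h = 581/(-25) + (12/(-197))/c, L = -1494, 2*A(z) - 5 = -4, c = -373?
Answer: 128113447543/3674050 ≈ 34870.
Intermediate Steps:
A(z) = ½ (A(z) = 5/2 + (½)*(-4) = 5/2 - 2 = ½)
W(j) = j² + 3*j/2 (W(j) = (j² + j/2) + j = j² + 3*j/2)
h = -42692161/1837025 (h = 581/(-25) + (12/(-197))/(-373) = 581*(-1/25) + (12*(-1/197))*(-1/373) = -581/25 - 12/197*(-1/373) = -581/25 + 12/73481 = -42692161/1837025 ≈ -23.240)
W(-13) + h*L = (½)*(-13)*(3 + 2*(-13)) - 42692161/1837025*(-1494) = (½)*(-13)*(3 - 26) + 63782088534/1837025 = (½)*(-13)*(-23) + 63782088534/1837025 = 299/2 + 63782088534/1837025 = 128113447543/3674050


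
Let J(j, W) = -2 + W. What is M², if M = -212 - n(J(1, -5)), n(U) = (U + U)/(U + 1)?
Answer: 413449/9 ≈ 45939.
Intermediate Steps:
n(U) = 2*U/(1 + U) (n(U) = (2*U)/(1 + U) = 2*U/(1 + U))
M = -643/3 (M = -212 - 2*(-2 - 5)/(1 + (-2 - 5)) = -212 - 2*(-7)/(1 - 7) = -212 - 2*(-7)/(-6) = -212 - 2*(-7)*(-1)/6 = -212 - 1*7/3 = -212 - 7/3 = -643/3 ≈ -214.33)
M² = (-643/3)² = 413449/9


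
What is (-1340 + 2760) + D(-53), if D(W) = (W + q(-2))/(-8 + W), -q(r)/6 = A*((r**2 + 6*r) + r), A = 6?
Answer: 86313/61 ≈ 1415.0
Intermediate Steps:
q(r) = -252*r - 36*r**2 (q(r) = -36*((r**2 + 6*r) + r) = -36*(r**2 + 7*r) = -6*(6*r**2 + 42*r) = -252*r - 36*r**2)
D(W) = (360 + W)/(-8 + W) (D(W) = (W - 36*(-2)*(7 - 2))/(-8 + W) = (W - 36*(-2)*5)/(-8 + W) = (W + 360)/(-8 + W) = (360 + W)/(-8 + W))
(-1340 + 2760) + D(-53) = (-1340 + 2760) + (360 - 53)/(-8 - 53) = 1420 + 307/(-61) = 1420 - 1/61*307 = 1420 - 307/61 = 86313/61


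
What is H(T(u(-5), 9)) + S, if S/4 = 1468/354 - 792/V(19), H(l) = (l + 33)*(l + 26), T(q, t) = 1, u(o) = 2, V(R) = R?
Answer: 2582282/3363 ≈ 767.85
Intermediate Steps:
H(l) = (26 + l)*(33 + l) (H(l) = (33 + l)*(26 + l) = (26 + l)*(33 + l))
S = -504952/3363 (S = 4*(1468/354 - 792/19) = 4*(1468*(1/354) - 792*1/19) = 4*(734/177 - 792/19) = 4*(-126238/3363) = -504952/3363 ≈ -150.15)
H(T(u(-5), 9)) + S = (858 + 1**2 + 59*1) - 504952/3363 = (858 + 1 + 59) - 504952/3363 = 918 - 504952/3363 = 2582282/3363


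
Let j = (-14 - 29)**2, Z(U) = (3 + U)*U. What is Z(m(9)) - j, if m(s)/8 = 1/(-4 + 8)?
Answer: -1839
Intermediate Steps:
m(s) = 2 (m(s) = 8/(-4 + 8) = 8/4 = 8*(1/4) = 2)
Z(U) = U*(3 + U)
j = 1849 (j = (-43)**2 = 1849)
Z(m(9)) - j = 2*(3 + 2) - 1*1849 = 2*5 - 1849 = 10 - 1849 = -1839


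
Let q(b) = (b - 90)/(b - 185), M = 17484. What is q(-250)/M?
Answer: 17/380277 ≈ 4.4704e-5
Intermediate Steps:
q(b) = (-90 + b)/(-185 + b)
q(-250)/M = ((-90 - 250)/(-185 - 250))/17484 = (-340/(-435))*(1/17484) = -1/435*(-340)*(1/17484) = (68/87)*(1/17484) = 17/380277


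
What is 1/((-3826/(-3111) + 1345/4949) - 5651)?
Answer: -15396339/86981592520 ≈ -0.00017701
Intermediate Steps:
1/((-3826/(-3111) + 1345/4949) - 5651) = 1/((-3826*(-1/3111) + 1345*(1/4949)) - 5651) = 1/((3826/3111 + 1345/4949) - 5651) = 1/(23119169/15396339 - 5651) = 1/(-86981592520/15396339) = -15396339/86981592520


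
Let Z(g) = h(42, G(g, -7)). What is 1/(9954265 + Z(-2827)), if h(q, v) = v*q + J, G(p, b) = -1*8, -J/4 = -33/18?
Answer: 3/29861809 ≈ 1.0046e-7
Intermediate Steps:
J = 22/3 (J = -(-132)/18 = -4*(-11/6) = 22/3 ≈ 7.3333)
G(p, b) = -8
h(q, v) = 22/3 + q*v (h(q, v) = v*q + 22/3 = q*v + 22/3 = 22/3 + q*v)
Z(g) = -986/3 (Z(g) = 22/3 + 42*(-8) = 22/3 - 336 = -986/3)
1/(9954265 + Z(-2827)) = 1/(9954265 - 986/3) = 1/(29861809/3) = 3/29861809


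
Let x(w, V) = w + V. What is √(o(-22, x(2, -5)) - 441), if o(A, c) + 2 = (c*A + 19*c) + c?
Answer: I*√437 ≈ 20.905*I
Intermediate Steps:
x(w, V) = V + w
o(A, c) = -2 + 20*c + A*c (o(A, c) = -2 + ((c*A + 19*c) + c) = -2 + ((A*c + 19*c) + c) = -2 + ((19*c + A*c) + c) = -2 + (20*c + A*c) = -2 + 20*c + A*c)
√(o(-22, x(2, -5)) - 441) = √((-2 + 20*(-5 + 2) - 22*(-5 + 2)) - 441) = √((-2 + 20*(-3) - 22*(-3)) - 441) = √((-2 - 60 + 66) - 441) = √(4 - 441) = √(-437) = I*√437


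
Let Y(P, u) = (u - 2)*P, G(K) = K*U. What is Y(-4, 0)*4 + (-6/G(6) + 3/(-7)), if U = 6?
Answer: 1319/42 ≈ 31.405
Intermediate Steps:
G(K) = 6*K (G(K) = K*6 = 6*K)
Y(P, u) = P*(-2 + u) (Y(P, u) = (-2 + u)*P = P*(-2 + u))
Y(-4, 0)*4 + (-6/G(6) + 3/(-7)) = -4*(-2 + 0)*4 + (-6/(6*6) + 3/(-7)) = -4*(-2)*4 + (-6/36 + 3*(-1/7)) = 8*4 + (-6*1/36 - 3/7) = 32 + (-1/6 - 3/7) = 32 - 25/42 = 1319/42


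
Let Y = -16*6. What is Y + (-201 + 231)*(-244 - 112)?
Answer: -10776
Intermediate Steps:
Y = -96
Y + (-201 + 231)*(-244 - 112) = -96 + (-201 + 231)*(-244 - 112) = -96 + 30*(-356) = -96 - 10680 = -10776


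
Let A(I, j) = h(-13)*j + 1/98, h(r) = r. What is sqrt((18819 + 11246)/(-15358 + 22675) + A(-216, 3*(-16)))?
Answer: sqrt(732355068246)/34146 ≈ 25.062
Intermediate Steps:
A(I, j) = 1/98 - 13*j (A(I, j) = -13*j + 1/98 = 1/98 - 13*j)
sqrt((18819 + 11246)/(-15358 + 22675) + A(-216, 3*(-16))) = sqrt((18819 + 11246)/(-15358 + 22675) + (1/98 - 39*(-16))) = sqrt(30065/7317 + (1/98 - 13*(-48))) = sqrt(30065*(1/7317) + (1/98 + 624)) = sqrt(30065/7317 + 61153/98) = sqrt(450402871/717066) = sqrt(732355068246)/34146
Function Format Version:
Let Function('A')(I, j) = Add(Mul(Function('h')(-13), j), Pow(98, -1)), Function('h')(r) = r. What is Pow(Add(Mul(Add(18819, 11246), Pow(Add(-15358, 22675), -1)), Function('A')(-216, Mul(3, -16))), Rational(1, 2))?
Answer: Mul(Rational(1, 34146), Pow(732355068246, Rational(1, 2))) ≈ 25.062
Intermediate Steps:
Function('A')(I, j) = Add(Rational(1, 98), Mul(-13, j)) (Function('A')(I, j) = Add(Mul(-13, j), Pow(98, -1)) = Add(Mul(-13, j), Rational(1, 98)) = Add(Rational(1, 98), Mul(-13, j)))
Pow(Add(Mul(Add(18819, 11246), Pow(Add(-15358, 22675), -1)), Function('A')(-216, Mul(3, -16))), Rational(1, 2)) = Pow(Add(Mul(Add(18819, 11246), Pow(Add(-15358, 22675), -1)), Add(Rational(1, 98), Mul(-13, Mul(3, -16)))), Rational(1, 2)) = Pow(Add(Mul(30065, Pow(7317, -1)), Add(Rational(1, 98), Mul(-13, -48))), Rational(1, 2)) = Pow(Add(Mul(30065, Rational(1, 7317)), Add(Rational(1, 98), 624)), Rational(1, 2)) = Pow(Add(Rational(30065, 7317), Rational(61153, 98)), Rational(1, 2)) = Pow(Rational(450402871, 717066), Rational(1, 2)) = Mul(Rational(1, 34146), Pow(732355068246, Rational(1, 2)))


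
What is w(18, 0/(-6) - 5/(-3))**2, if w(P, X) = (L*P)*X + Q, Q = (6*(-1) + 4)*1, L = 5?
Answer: 21904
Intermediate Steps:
Q = -2 (Q = (-6 + 4)*1 = -2*1 = -2)
w(P, X) = -2 + 5*P*X (w(P, X) = (5*P)*X - 2 = 5*P*X - 2 = -2 + 5*P*X)
w(18, 0/(-6) - 5/(-3))**2 = (-2 + 5*18*(0/(-6) - 5/(-3)))**2 = (-2 + 5*18*(0*(-1/6) - 5*(-1/3)))**2 = (-2 + 5*18*(0 + 5/3))**2 = (-2 + 5*18*(5/3))**2 = (-2 + 150)**2 = 148**2 = 21904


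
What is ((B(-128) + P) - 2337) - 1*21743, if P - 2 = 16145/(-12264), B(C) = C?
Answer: -296878529/12264 ≈ -24207.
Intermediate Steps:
P = 8383/12264 (P = 2 + 16145/(-12264) = 2 + 16145*(-1/12264) = 2 - 16145/12264 = 8383/12264 ≈ 0.68355)
((B(-128) + P) - 2337) - 1*21743 = ((-128 + 8383/12264) - 2337) - 1*21743 = (-1561409/12264 - 2337) - 21743 = -30222377/12264 - 21743 = -296878529/12264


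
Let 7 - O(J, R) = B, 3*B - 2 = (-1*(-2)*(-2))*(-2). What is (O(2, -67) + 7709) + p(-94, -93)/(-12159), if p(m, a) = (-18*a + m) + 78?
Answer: 93776656/12159 ≈ 7712.5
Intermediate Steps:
B = 10/3 (B = ⅔ + ((-1*(-2)*(-2))*(-2))/3 = ⅔ + ((2*(-2))*(-2))/3 = ⅔ + (-4*(-2))/3 = ⅔ + (⅓)*8 = ⅔ + 8/3 = 10/3 ≈ 3.3333)
O(J, R) = 11/3 (O(J, R) = 7 - 1*10/3 = 7 - 10/3 = 11/3)
p(m, a) = 78 + m - 18*a (p(m, a) = (m - 18*a) + 78 = 78 + m - 18*a)
(O(2, -67) + 7709) + p(-94, -93)/(-12159) = (11/3 + 7709) + (78 - 94 - 18*(-93))/(-12159) = 23138/3 + (78 - 94 + 1674)*(-1/12159) = 23138/3 + 1658*(-1/12159) = 23138/3 - 1658/12159 = 93776656/12159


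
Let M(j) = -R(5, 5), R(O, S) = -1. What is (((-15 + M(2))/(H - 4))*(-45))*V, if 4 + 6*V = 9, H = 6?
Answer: 525/2 ≈ 262.50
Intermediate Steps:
V = ⅚ (V = -⅔ + (⅙)*9 = -⅔ + 3/2 = ⅚ ≈ 0.83333)
M(j) = 1 (M(j) = -1*(-1) = 1)
(((-15 + M(2))/(H - 4))*(-45))*V = (((-15 + 1)/(6 - 4))*(-45))*(⅚) = (-14/2*(-45))*(⅚) = (-14*½*(-45))*(⅚) = -7*(-45)*(⅚) = 315*(⅚) = 525/2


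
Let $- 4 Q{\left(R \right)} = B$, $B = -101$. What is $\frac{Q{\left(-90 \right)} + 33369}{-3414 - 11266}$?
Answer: $- \frac{133577}{58720} \approx -2.2748$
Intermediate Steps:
$Q{\left(R \right)} = \frac{101}{4}$ ($Q{\left(R \right)} = \left(- \frac{1}{4}\right) \left(-101\right) = \frac{101}{4}$)
$\frac{Q{\left(-90 \right)} + 33369}{-3414 - 11266} = \frac{\frac{101}{4} + 33369}{-3414 - 11266} = \frac{133577}{4 \left(-14680\right)} = \frac{133577}{4} \left(- \frac{1}{14680}\right) = - \frac{133577}{58720}$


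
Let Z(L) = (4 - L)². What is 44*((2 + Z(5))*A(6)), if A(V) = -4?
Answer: -528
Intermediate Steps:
44*((2 + Z(5))*A(6)) = 44*((2 + (-4 + 5)²)*(-4)) = 44*((2 + 1²)*(-4)) = 44*((2 + 1)*(-4)) = 44*(3*(-4)) = 44*(-12) = -528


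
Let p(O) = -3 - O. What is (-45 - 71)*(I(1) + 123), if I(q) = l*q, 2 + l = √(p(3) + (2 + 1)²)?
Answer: -14036 - 116*√3 ≈ -14237.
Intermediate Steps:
l = -2 + √3 (l = -2 + √((-3 - 1*3) + (2 + 1)²) = -2 + √((-3 - 3) + 3²) = -2 + √(-6 + 9) = -2 + √3 ≈ -0.26795)
I(q) = q*(-2 + √3) (I(q) = (-2 + √3)*q = q*(-2 + √3))
(-45 - 71)*(I(1) + 123) = (-45 - 71)*(1*(-2 + √3) + 123) = -116*((-2 + √3) + 123) = -116*(121 + √3) = -14036 - 116*√3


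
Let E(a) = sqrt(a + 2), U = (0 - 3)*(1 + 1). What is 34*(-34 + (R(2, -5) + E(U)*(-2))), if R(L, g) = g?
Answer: -1326 - 136*I ≈ -1326.0 - 136.0*I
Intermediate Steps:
U = -6 (U = -3*2 = -6)
E(a) = sqrt(2 + a)
34*(-34 + (R(2, -5) + E(U)*(-2))) = 34*(-34 + (-5 + sqrt(2 - 6)*(-2))) = 34*(-34 + (-5 + sqrt(-4)*(-2))) = 34*(-34 + (-5 + (2*I)*(-2))) = 34*(-34 + (-5 - 4*I)) = 34*(-39 - 4*I) = -1326 - 136*I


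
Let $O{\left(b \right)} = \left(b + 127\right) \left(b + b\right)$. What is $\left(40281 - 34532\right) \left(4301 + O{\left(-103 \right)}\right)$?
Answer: $-3696607$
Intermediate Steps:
$O{\left(b \right)} = 2 b \left(127 + b\right)$ ($O{\left(b \right)} = \left(127 + b\right) 2 b = 2 b \left(127 + b\right)$)
$\left(40281 - 34532\right) \left(4301 + O{\left(-103 \right)}\right) = \left(40281 - 34532\right) \left(4301 + 2 \left(-103\right) \left(127 - 103\right)\right) = 5749 \left(4301 + 2 \left(-103\right) 24\right) = 5749 \left(4301 - 4944\right) = 5749 \left(-643\right) = -3696607$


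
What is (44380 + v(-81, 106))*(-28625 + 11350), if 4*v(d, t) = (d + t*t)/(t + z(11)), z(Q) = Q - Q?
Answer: -325258450625/424 ≈ -7.6712e+8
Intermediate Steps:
z(Q) = 0
v(d, t) = (d + t²)/(4*t) (v(d, t) = ((d + t*t)/(t + 0))/4 = ((d + t²)/t)/4 = (d + t²)/(4*t))
(44380 + v(-81, 106))*(-28625 + 11350) = (44380 + (¼)*(-81 + 106²)/106)*(-28625 + 11350) = (44380 + (¼)*(1/106)*(-81 + 11236))*(-17275) = (44380 + (¼)*(1/106)*11155)*(-17275) = (44380 + 11155/424)*(-17275) = (18828275/424)*(-17275) = -325258450625/424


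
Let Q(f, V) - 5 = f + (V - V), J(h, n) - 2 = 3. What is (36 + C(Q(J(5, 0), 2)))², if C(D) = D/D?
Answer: 1369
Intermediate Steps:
J(h, n) = 5 (J(h, n) = 2 + 3 = 5)
Q(f, V) = 5 + f (Q(f, V) = 5 + (f + (V - V)) = 5 + (f + 0) = 5 + f)
C(D) = 1
(36 + C(Q(J(5, 0), 2)))² = (36 + 1)² = 37² = 1369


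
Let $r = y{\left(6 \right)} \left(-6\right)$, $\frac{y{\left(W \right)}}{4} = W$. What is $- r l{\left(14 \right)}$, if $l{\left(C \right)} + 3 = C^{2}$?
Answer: $27792$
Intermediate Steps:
$y{\left(W \right)} = 4 W$
$r = -144$ ($r = 4 \cdot 6 \left(-6\right) = 24 \left(-6\right) = -144$)
$l{\left(C \right)} = -3 + C^{2}$
$- r l{\left(14 \right)} = \left(-1\right) \left(-144\right) \left(-3 + 14^{2}\right) = 144 \left(-3 + 196\right) = 144 \cdot 193 = 27792$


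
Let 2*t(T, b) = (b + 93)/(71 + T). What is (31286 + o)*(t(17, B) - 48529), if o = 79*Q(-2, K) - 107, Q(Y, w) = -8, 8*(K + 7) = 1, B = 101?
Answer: -11859053535/8 ≈ -1.4824e+9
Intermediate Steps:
K = -55/8 (K = -7 + (⅛)*1 = -7 + ⅛ = -55/8 ≈ -6.8750)
t(T, b) = (93 + b)/(2*(71 + T)) (t(T, b) = ((b + 93)/(71 + T))/2 = ((93 + b)/(71 + T))/2 = (93 + b)/(2*(71 + T)))
o = -739 (o = 79*(-8) - 107 = -632 - 107 = -739)
(31286 + o)*(t(17, B) - 48529) = (31286 - 739)*((93 + 101)/(2*(71 + 17)) - 48529) = 30547*((½)*194/88 - 48529) = 30547*((½)*(1/88)*194 - 48529) = 30547*(97/88 - 48529) = 30547*(-4270455/88) = -11859053535/8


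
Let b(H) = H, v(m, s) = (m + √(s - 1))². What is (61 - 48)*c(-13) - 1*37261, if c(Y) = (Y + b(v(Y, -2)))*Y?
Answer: -63118 + 4394*I*√3 ≈ -63118.0 + 7610.6*I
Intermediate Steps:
v(m, s) = (m + √(-1 + s))²
c(Y) = Y*(Y + (Y + I*√3)²) (c(Y) = (Y + (Y + √(-1 - 2))²)*Y = (Y + (Y + √(-3))²)*Y = (Y + (Y + I*√3)²)*Y = Y*(Y + (Y + I*√3)²))
(61 - 48)*c(-13) - 1*37261 = (61 - 48)*(-13*(-13 + (-13 + I*√3)²)) - 1*37261 = 13*(169 - 13*(-13 + I*√3)²) - 37261 = (2197 - 169*(-13 + I*√3)²) - 37261 = -35064 - 169*(-13 + I*√3)²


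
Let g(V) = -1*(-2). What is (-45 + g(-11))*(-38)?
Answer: 1634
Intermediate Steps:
g(V) = 2
(-45 + g(-11))*(-38) = (-45 + 2)*(-38) = -43*(-38) = 1634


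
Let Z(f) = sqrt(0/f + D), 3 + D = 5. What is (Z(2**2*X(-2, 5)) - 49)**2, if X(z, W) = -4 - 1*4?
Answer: (49 - sqrt(2))**2 ≈ 2264.4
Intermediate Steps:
X(z, W) = -8 (X(z, W) = -4 - 4 = -8)
D = 2 (D = -3 + 5 = 2)
Z(f) = sqrt(2) (Z(f) = sqrt(0/f + 2) = sqrt(0 + 2) = sqrt(2))
(Z(2**2*X(-2, 5)) - 49)**2 = (sqrt(2) - 49)**2 = (-49 + sqrt(2))**2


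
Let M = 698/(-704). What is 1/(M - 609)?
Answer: -352/214717 ≈ -0.0016394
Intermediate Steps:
M = -349/352 (M = 698*(-1/704) = -349/352 ≈ -0.99148)
1/(M - 609) = 1/(-349/352 - 609) = 1/(-214717/352) = -352/214717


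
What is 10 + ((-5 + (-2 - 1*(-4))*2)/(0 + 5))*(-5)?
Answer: 11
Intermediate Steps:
10 + ((-5 + (-2 - 1*(-4))*2)/(0 + 5))*(-5) = 10 + ((-5 + (-2 + 4)*2)/5)*(-5) = 10 + ((-5 + 2*2)*(1/5))*(-5) = 10 + ((-5 + 4)*(1/5))*(-5) = 10 - 1*1/5*(-5) = 10 - 1/5*(-5) = 10 + 1 = 11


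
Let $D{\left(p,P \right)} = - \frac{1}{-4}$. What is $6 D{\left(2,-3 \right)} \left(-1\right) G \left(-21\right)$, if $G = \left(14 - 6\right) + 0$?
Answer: $252$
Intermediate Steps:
$D{\left(p,P \right)} = \frac{1}{4}$ ($D{\left(p,P \right)} = \left(-1\right) \left(- \frac{1}{4}\right) = \frac{1}{4}$)
$G = 8$ ($G = 8 + 0 = 8$)
$6 D{\left(2,-3 \right)} \left(-1\right) G \left(-21\right) = 6 \cdot \frac{1}{4} \left(-1\right) 8 \left(-21\right) = \frac{3}{2} \left(-1\right) 8 \left(-21\right) = \left(- \frac{3}{2}\right) 8 \left(-21\right) = \left(-12\right) \left(-21\right) = 252$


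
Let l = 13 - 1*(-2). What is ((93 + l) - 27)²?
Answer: 6561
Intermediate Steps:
l = 15 (l = 13 + 2 = 15)
((93 + l) - 27)² = ((93 + 15) - 27)² = (108 - 27)² = 81² = 6561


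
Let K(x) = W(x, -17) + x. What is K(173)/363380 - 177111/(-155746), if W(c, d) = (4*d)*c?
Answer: 31276671647/28297490740 ≈ 1.1053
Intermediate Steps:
W(c, d) = 4*c*d
K(x) = -67*x (K(x) = 4*x*(-17) + x = -68*x + x = -67*x)
K(173)/363380 - 177111/(-155746) = -67*173/363380 - 177111/(-155746) = -11591*1/363380 - 177111*(-1/155746) = -11591/363380 + 177111/155746 = 31276671647/28297490740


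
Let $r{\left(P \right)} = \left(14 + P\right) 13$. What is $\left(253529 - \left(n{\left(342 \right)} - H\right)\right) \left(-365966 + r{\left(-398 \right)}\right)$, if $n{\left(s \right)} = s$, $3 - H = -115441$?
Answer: $-136746618498$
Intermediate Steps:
$H = 115444$ ($H = 3 - -115441 = 3 + 115441 = 115444$)
$r{\left(P \right)} = 182 + 13 P$
$\left(253529 - \left(n{\left(342 \right)} - H\right)\right) \left(-365966 + r{\left(-398 \right)}\right) = \left(253529 - \left(342 - 115444\right)\right) \left(-365966 + \left(182 + 13 \left(-398\right)\right)\right) = \left(253529 - \left(342 - 115444\right)\right) \left(-365966 + \left(182 - 5174\right)\right) = \left(253529 - -115102\right) \left(-365966 - 4992\right) = \left(253529 + 115102\right) \left(-370958\right) = 368631 \left(-370958\right) = -136746618498$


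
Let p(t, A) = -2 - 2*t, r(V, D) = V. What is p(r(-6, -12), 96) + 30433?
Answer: 30443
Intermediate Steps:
p(r(-6, -12), 96) + 30433 = (-2 - 2*(-6)) + 30433 = (-2 + 12) + 30433 = 10 + 30433 = 30443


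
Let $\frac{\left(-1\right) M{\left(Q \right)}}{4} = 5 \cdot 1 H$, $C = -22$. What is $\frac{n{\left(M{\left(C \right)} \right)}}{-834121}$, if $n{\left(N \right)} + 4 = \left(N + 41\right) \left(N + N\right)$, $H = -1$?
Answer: $- \frac{2436}{834121} \approx -0.0029204$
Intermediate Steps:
$M{\left(Q \right)} = 20$ ($M{\left(Q \right)} = - 4 \cdot 5 \cdot 1 \left(-1\right) = - 4 \cdot 5 \left(-1\right) = \left(-4\right) \left(-5\right) = 20$)
$n{\left(N \right)} = -4 + 2 N \left(41 + N\right)$ ($n{\left(N \right)} = -4 + \left(N + 41\right) \left(N + N\right) = -4 + \left(41 + N\right) 2 N = -4 + 2 N \left(41 + N\right)$)
$\frac{n{\left(M{\left(C \right)} \right)}}{-834121} = \frac{-4 + 2 \cdot 20^{2} + 82 \cdot 20}{-834121} = \left(-4 + 2 \cdot 400 + 1640\right) \left(- \frac{1}{834121}\right) = \left(-4 + 800 + 1640\right) \left(- \frac{1}{834121}\right) = 2436 \left(- \frac{1}{834121}\right) = - \frac{2436}{834121}$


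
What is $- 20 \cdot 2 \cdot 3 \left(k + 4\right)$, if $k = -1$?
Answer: $-360$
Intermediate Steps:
$- 20 \cdot 2 \cdot 3 \left(k + 4\right) = - 20 \cdot 2 \cdot 3 \left(-1 + 4\right) = \left(-20\right) 6 \cdot 3 = \left(-120\right) 3 = -360$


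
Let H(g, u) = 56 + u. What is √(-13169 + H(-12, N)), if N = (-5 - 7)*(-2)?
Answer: I*√13089 ≈ 114.41*I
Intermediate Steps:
N = 24 (N = -12*(-2) = 24)
√(-13169 + H(-12, N)) = √(-13169 + (56 + 24)) = √(-13169 + 80) = √(-13089) = I*√13089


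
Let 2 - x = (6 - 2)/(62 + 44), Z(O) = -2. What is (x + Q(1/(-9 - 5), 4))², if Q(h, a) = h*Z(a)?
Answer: 609961/137641 ≈ 4.4315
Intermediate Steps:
x = 104/53 (x = 2 - (6 - 2)/(62 + 44) = 2 - 4/106 = 2 - 1*2/53 = 2 - 2/53 = 104/53 ≈ 1.9623)
Q(h, a) = -2*h (Q(h, a) = h*(-2) = -2*h)
(x + Q(1/(-9 - 5), 4))² = (104/53 - 2/(-9 - 5))² = (104/53 - 2/(-14))² = (104/53 - 2*(-1/14))² = (104/53 + ⅐)² = (781/371)² = 609961/137641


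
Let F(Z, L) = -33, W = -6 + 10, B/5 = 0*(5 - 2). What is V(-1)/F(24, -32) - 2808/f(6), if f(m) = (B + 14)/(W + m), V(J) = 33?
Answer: -14047/7 ≈ -2006.7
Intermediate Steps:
B = 0 (B = 5*(0*(5 - 2)) = 5*(0*3) = 5*0 = 0)
W = 4
f(m) = 14/(4 + m) (f(m) = (0 + 14)/(4 + m) = 14/(4 + m))
V(-1)/F(24, -32) - 2808/f(6) = 33/(-33) - 2808/(14/(4 + 6)) = 33*(-1/33) - 2808/(14/10) = -1 - 2808/(14*(⅒)) = -1 - 2808/7/5 = -1 - 2808*5/7 = -1 - 14040/7 = -14047/7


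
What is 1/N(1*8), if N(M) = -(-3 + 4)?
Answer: -1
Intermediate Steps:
N(M) = -1 (N(M) = -1*1 = -1)
1/N(1*8) = 1/(-1) = -1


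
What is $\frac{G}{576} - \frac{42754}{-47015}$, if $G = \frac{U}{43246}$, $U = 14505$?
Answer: $\frac{355223698453}{390376452480} \approx 0.90995$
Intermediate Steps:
$G = \frac{14505}{43246} \approx 0.33541$
$\frac{G}{576} - \frac{42754}{-47015} = \frac{14505}{43246 \cdot 576} - \frac{42754}{-47015} = \frac{14505}{43246} \cdot \frac{1}{576} - - \frac{42754}{47015} = \frac{4835}{8303232} + \frac{42754}{47015} = \frac{355223698453}{390376452480}$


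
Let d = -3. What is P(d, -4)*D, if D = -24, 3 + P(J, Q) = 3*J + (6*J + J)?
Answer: 792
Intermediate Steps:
P(J, Q) = -3 + 10*J (P(J, Q) = -3 + (3*J + (6*J + J)) = -3 + (3*J + 7*J) = -3 + 10*J)
P(d, -4)*D = (-3 + 10*(-3))*(-24) = (-3 - 30)*(-24) = -33*(-24) = 792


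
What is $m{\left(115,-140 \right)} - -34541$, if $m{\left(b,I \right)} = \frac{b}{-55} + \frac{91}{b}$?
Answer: $\frac{43692721}{1265} \approx 34540.0$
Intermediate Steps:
$m{\left(b,I \right)} = \frac{91}{b} - \frac{b}{55}$ ($m{\left(b,I \right)} = b \left(- \frac{1}{55}\right) + \frac{91}{b} = - \frac{b}{55} + \frac{91}{b} = \frac{91}{b} - \frac{b}{55}$)
$m{\left(115,-140 \right)} - -34541 = \left(\frac{91}{115} - \frac{23}{11}\right) - -34541 = \left(91 \cdot \frac{1}{115} - \frac{23}{11}\right) + 34541 = \left(\frac{91}{115} - \frac{23}{11}\right) + 34541 = - \frac{1644}{1265} + 34541 = \frac{43692721}{1265}$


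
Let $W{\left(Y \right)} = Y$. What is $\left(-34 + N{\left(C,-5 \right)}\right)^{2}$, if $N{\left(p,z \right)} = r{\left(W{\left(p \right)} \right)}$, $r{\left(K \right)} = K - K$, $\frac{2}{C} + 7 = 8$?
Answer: $1156$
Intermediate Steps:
$C = 2$ ($C = \frac{2}{-7 + 8} = \frac{2}{1} = 2 \cdot 1 = 2$)
$r{\left(K \right)} = 0$
$N{\left(p,z \right)} = 0$
$\left(-34 + N{\left(C,-5 \right)}\right)^{2} = \left(-34 + 0\right)^{2} = \left(-34\right)^{2} = 1156$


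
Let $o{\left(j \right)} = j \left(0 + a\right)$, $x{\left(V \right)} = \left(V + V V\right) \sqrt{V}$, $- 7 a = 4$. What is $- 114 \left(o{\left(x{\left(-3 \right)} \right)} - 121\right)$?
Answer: $13794 + \frac{2736 i \sqrt{3}}{7} \approx 13794.0 + 676.98 i$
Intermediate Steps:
$a = - \frac{4}{7}$ ($a = \left(- \frac{1}{7}\right) 4 = - \frac{4}{7} \approx -0.57143$)
$x{\left(V \right)} = \sqrt{V} \left(V + V^{2}\right)$ ($x{\left(V \right)} = \left(V + V^{2}\right) \sqrt{V} = \sqrt{V} \left(V + V^{2}\right)$)
$o{\left(j \right)} = - \frac{4 j}{7}$ ($o{\left(j \right)} = j \left(0 - \frac{4}{7}\right) = j \left(- \frac{4}{7}\right) = - \frac{4 j}{7}$)
$- 114 \left(o{\left(x{\left(-3 \right)} \right)} - 121\right) = - 114 \left(- \frac{4 \left(-3\right)^{\frac{3}{2}} \left(1 - 3\right)}{7} - 121\right) = - 114 \left(- \frac{4 - 3 i \sqrt{3} \left(-2\right)}{7} - 121\right) = - 114 \left(- \frac{4 \cdot 6 i \sqrt{3}}{7} - 121\right) = - 114 \left(- \frac{24 i \sqrt{3}}{7} - 121\right) = - 114 \left(-121 - \frac{24 i \sqrt{3}}{7}\right) = 13794 + \frac{2736 i \sqrt{3}}{7}$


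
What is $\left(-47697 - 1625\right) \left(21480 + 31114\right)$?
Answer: $-2594041268$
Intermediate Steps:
$\left(-47697 - 1625\right) \left(21480 + 31114\right) = \left(-49322\right) 52594 = -2594041268$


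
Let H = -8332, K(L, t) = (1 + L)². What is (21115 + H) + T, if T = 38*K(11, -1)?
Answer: 18255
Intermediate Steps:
T = 5472 (T = 38*(1 + 11)² = 38*12² = 38*144 = 5472)
(21115 + H) + T = (21115 - 8332) + 5472 = 12783 + 5472 = 18255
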